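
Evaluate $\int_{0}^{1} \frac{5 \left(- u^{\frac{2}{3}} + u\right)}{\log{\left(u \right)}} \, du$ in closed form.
$\log{\left(\frac{7776}{3125} \right)}$

Replace the exponent $\frac{2}{3}$ by a parameter $a$: let $I(a) = \int_{0}^{1} \frac{5 \left(u - u^{a}\right)}{\log{\left(u \right)}} \, du$.

Since $\dfrac{\partial}{\partial a}\,u^{a} = u^{a} \ln u$, the $\ln u$ in the denominator cancels and
$$\frac{dI}{da} = \int_{0}^{1} -5 u^{a} \, du = -5 \left[\frac{u^{a+1}}{a+1}\right]_0^1 = - \frac{5}{a + 1}.$$

Integrating with respect to $a$ gives $I(a) = \log{\left(\frac{32}{\left(a + 1\right)^{5}} \right)} + C$.

At $a = 1$ the integrand is identically $0$, so $I(1) = 0$. The closed form gives $0$, hence $C = 0$.

Setting $a = \frac{2}{3}$:
$$I = \log{\left(\frac{7776}{3125} \right)}.$$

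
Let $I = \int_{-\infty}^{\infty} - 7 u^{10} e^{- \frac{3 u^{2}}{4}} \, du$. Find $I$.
$- \frac{15680 \sqrt{3} \sqrt{\pi}}{27}$

Consider the simpler parametrised integral
$$J(a) = \int_{-\infty}^{\infty} - 7 e^{- a u^{2}} \, du = - \frac{7 \sqrt{\pi}}{\sqrt{a}}.$$

Differentiating under the integral sign brings down a factor of $(-u^2)$:
$$\frac{dJ}{da} = \int_{-\infty}^{\infty} 7 u^{2} e^{- a u^{2}} \, du = \frac{7 \sqrt{\pi}}{2 a^{\frac{3}{2}}}.$$

Repeating $5$ times in total — each differentiation brings down another $(-u^2)$ — gives
$$\frac{d^{5}J}{da^{5}} = \int_{-\infty}^{\infty} 7 u^{10} e^{- a u^{2}} \, du = \frac{6615 \sqrt{\pi}}{32 a^{\frac{11}{2}}},$$
and the integrand here is $(-1)^{5}$ times the target integrand, so $I = (-1)^{5}\,\frac{d^{5}J}{da^{5}} = - \frac{6615 \sqrt{\pi}}{32 a^{\frac{11}{2}}}$.

Setting $a = \frac{3}{4}$:
$$I = - \frac{15680 \sqrt{3} \sqrt{\pi}}{27}.$$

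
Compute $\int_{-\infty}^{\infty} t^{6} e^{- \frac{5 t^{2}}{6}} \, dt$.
$\frac{81 \sqrt{30} \sqrt{\pi}}{125}$

Consider the simpler parametrised integral
$$J(a) = \int_{-\infty}^{\infty} e^{- a t^{2}} \, dt = \frac{\sqrt{\pi}}{\sqrt{a}}.$$

Differentiating under the integral sign brings down a factor of $(-t^2)$:
$$\frac{dJ}{da} = \int_{-\infty}^{\infty} - t^{2} e^{- a t^{2}} \, dt = - \frac{\sqrt{\pi}}{2 a^{\frac{3}{2}}}.$$

Repeating $3$ times in total — each differentiation brings down another $(-t^2)$ — gives
$$\frac{d^{3}J}{da^{3}} = \int_{-\infty}^{\infty} - t^{6} e^{- a t^{2}} \, dt = - \frac{15 \sqrt{\pi}}{8 a^{\frac{7}{2}}},$$
and the integrand here is $(-1)^{3}$ times the target integrand, so $I = (-1)^{3}\,\frac{d^{3}J}{da^{3}} = \frac{15 \sqrt{\pi}}{8 a^{\frac{7}{2}}}$.

Setting $a = \frac{5}{6}$:
$$I = \frac{81 \sqrt{30} \sqrt{\pi}}{125}.$$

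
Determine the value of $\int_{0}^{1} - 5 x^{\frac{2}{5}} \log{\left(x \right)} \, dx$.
$\frac{125}{49}$

Start from the elementary integral
$$J(a) = \int_{0}^{1} - 5 x^{a} \, dx = - \frac{5}{a + 1}.$$

Differentiating under the integral sign brings down a factor of $\ln x$:
$$\frac{dJ}{da} = \int_{0}^{1} - 5 x^{a} \log{\left(x \right)} \, dx = \frac{5}{\left(a + 1\right)^{2}}.$$

The integral on the left is $I$, so $I = \frac{5}{\left(a + 1\right)^{2}}$.

Setting $a = \frac{2}{5}$:
$$I = \frac{125}{49}.$$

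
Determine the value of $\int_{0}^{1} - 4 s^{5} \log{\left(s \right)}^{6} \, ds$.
$- \frac{5}{486}$

Consider the simpler parametrised integral
$$J(a) = \int_{0}^{1} - 4 s^{a} \, ds = - \frac{4}{a + 1}.$$

Differentiating under the integral sign brings down a factor of $\ln s$:
$$\frac{dJ}{da} = \int_{0}^{1} - 4 s^{a} \log{\left(s \right)} \, ds = \frac{4}{\left(a + 1\right)^{2}}.$$

Repeating $6$ times in total — each differentiation brings down another $\ln s$ — gives
$$\frac{d^{6}J}{da^{6}} = \int_{0}^{1} - 4 s^{a} \log{\left(s \right)}^{6} \, ds = - \frac{2880}{\left(a + 1\right)^{7}},$$
and the integrand here is exactly the target integrand, so $I = - \frac{2880}{\left(a + 1\right)^{7}}$.

Setting $a = 5$:
$$I = - \frac{5}{486}.$$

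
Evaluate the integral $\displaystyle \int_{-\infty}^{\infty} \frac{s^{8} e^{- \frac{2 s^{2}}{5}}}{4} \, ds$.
$\frac{65625 \sqrt{10} \sqrt{\pi}}{2048}$

Start from the elementary integral
$$J(a) = \int_{-\infty}^{\infty} \frac{e^{- a s^{2}}}{4} \, ds = \frac{\sqrt{\pi}}{4 \sqrt{a}}.$$

Differentiating under the integral sign brings down a factor of $(-s^2)$:
$$\frac{dJ}{da} = \int_{-\infty}^{\infty} - \frac{s^{2} e^{- a s^{2}}}{4} \, ds = - \frac{\sqrt{\pi}}{8 a^{\frac{3}{2}}}.$$

Repeating $4$ times in total — each differentiation brings down another $(-s^2)$ — gives
$$\frac{d^{4}J}{da^{4}} = \int_{-\infty}^{\infty} \frac{s^{8} e^{- a s^{2}}}{4} \, ds = \frac{105 \sqrt{\pi}}{64 a^{\frac{9}{2}}},$$
and the integrand here is exactly the target integrand, so $I = \frac{105 \sqrt{\pi}}{64 a^{\frac{9}{2}}}$.

Setting $a = \frac{2}{5}$:
$$I = \frac{65625 \sqrt{10} \sqrt{\pi}}{2048}.$$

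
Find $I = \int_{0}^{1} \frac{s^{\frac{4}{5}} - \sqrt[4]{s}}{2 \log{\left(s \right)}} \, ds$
$\log{\left(\frac{6}{5} \right)}$

Replace the exponent $\frac{4}{5}$ by a parameter $a$: let $I(a) = \int_{0}^{1} \frac{- \sqrt[4]{s} + s^{a}}{2 \log{\left(s \right)}} \, ds$.

Since $\dfrac{\partial}{\partial a}\,s^{a} = s^{a} \ln s$, the $\ln s$ in the denominator cancels and
$$\frac{dI}{da} = \int_{0}^{1} \frac{1}{2} s^{a} \, ds = \frac{1}{2} \left[\frac{s^{a+1}}{a+1}\right]_0^1 = \frac{1}{2 \left(a + 1\right)}.$$

Integrating with respect to $a$ gives $I(a) = \frac{\log{\left(a + 1 \right)}}{2} - \frac{\log{\left(5 \right)}}{2} + \log{\left(2 \right)} + C$.

At $a = \frac{1}{4}$ the integrand is identically $0$, so $I(\frac{1}{4}) = 0$. The closed form gives $0$, hence $C = 0$.

Setting $a = \frac{4}{5}$:
$$I = \log{\left(\frac{6}{5} \right)}.$$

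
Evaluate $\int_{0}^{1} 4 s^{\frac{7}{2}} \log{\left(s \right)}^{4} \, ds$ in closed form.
$\frac{1024}{19683}$

Begin with the known integral
$$J(a) = \int_{0}^{1} 4 s^{a} \, ds = \frac{4}{a + 1}.$$

Differentiating under the integral sign brings down a factor of $\ln s$:
$$\frac{dJ}{da} = \int_{0}^{1} 4 s^{a} \log{\left(s \right)} \, ds = - \frac{4}{\left(a + 1\right)^{2}}.$$

Repeating $4$ times in total — each differentiation brings down another $\ln s$ — gives
$$\frac{d^{4}J}{da^{4}} = \int_{0}^{1} 4 s^{a} \log{\left(s \right)}^{4} \, ds = \frac{96}{\left(a + 1\right)^{5}},$$
and the integrand here is exactly the target integrand, so $I = \frac{96}{\left(a + 1\right)^{5}}$.

Setting $a = \frac{7}{2}$:
$$I = \frac{1024}{19683}.$$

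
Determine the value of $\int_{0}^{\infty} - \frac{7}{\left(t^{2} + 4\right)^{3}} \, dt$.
$- \frac{21 \pi}{512}$

Start from the standard arctangent integral
$$J(a) = \int_{0}^{\infty} - \frac{7}{a^{2} + t^{2}} \, dt = - \frac{7 \pi}{2 a}.$$

Differentiating under the integral sign with respect to $a$,
$$\frac{dJ}{da} = \int_{0}^{\infty} \frac{14 a}{\left(a^{2} + t^{2}\right)^{2}} \, dt = \frac{7 \pi}{2 a^{2}},$$
so $\int_{0}^{\infty} - \frac{7}{\left(a^{2} + t^{2}\right)^{2}} \, dt = - \frac{7 \pi}{4 a^{3}}$.

Repeating — each differentiation of $1/(t^2+a^2)^j$ produces $-2ja/(t^2+a^2)^{j+1}$ — and dividing through by $-2ja$ at each step yields, after $2$ differentiations in total,
$$\int_{0}^{\infty} - \frac{7}{\left(a^{2} + t^{2}\right)^{3}} \, dt = - \frac{21 \pi}{16 a^{5}}.$$

Setting $a = 2$:
$$I = - \frac{21 \pi}{512}.$$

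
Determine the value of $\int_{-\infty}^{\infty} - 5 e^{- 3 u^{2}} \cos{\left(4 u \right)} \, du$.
$- \frac{5 \sqrt{3} \sqrt{\pi}}{3 e^{\frac{4}{3}}}$

Treat the cosine frequency as a parameter and define $I(b) = \int_{-\infty}^{\infty} - 5 e^{- 3 u^{2}} \cos{\left(b u \right)} \, du$.

Differentiating under the integral sign,
$$I'(b) = \int_{-\infty}^{\infty} 5 u e^{- 3 u^{2}} \sin{\left(b u \right)} \, du.$$

Integrate $\int_{-\infty}^{\infty} u \sin(b u)\, e^{- 3 u^{2}}\, du$ by parts with $w = \sin(b u)$ and $dv = u\, e^{- 3 u^{2}}\, du$, giving $v = - \frac{e^{- 3 u^{2}}}{6}$. The boundary term vanishes and
$$\int_{-\infty}^{\infty} u \sin(b u)\, e^{- 3 u^{2}}\, du = \frac{b}{6} \int_{-\infty}^{\infty} \cos(b u)\, e^{- 3 u^{2}}\, du,$$
so $I'(b) = - \frac{b}{6}\, I(b)$.

This is a separable first-order ODE; solving with the initial condition $I(0) = \int_{-\infty}^{\infty} - 5 e^{- 3 u^{2}}\,du = - \frac{5 \sqrt{3} \sqrt{\pi}}{3}$ gives
$$I(b) = - \frac{5 \sqrt{3} \sqrt{\pi} e^{- \frac{b^{2}}{12}}}{3}.$$

Setting $b = 4$:
$$I = - \frac{5 \sqrt{3} \sqrt{\pi}}{3 e^{\frac{4}{3}}}.$$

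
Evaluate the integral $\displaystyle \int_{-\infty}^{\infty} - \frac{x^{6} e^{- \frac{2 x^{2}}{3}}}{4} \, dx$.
$- \frac{405 \sqrt{6} \sqrt{\pi}}{512}$

Consider the simpler parametrised integral
$$J(a) = \int_{-\infty}^{\infty} - \frac{e^{- a x^{2}}}{4} \, dx = - \frac{\sqrt{\pi}}{4 \sqrt{a}}.$$

Differentiating under the integral sign brings down a factor of $(-x^2)$:
$$\frac{dJ}{da} = \int_{-\infty}^{\infty} \frac{x^{2} e^{- a x^{2}}}{4} \, dx = \frac{\sqrt{\pi}}{8 a^{\frac{3}{2}}}.$$

Repeating $3$ times in total — each differentiation brings down another $(-x^2)$ — gives
$$\frac{d^{3}J}{da^{3}} = \int_{-\infty}^{\infty} \frac{x^{6} e^{- a x^{2}}}{4} \, dx = \frac{15 \sqrt{\pi}}{32 a^{\frac{7}{2}}},$$
and the integrand here is $(-1)^{3}$ times the target integrand, so $I = (-1)^{3}\,\frac{d^{3}J}{da^{3}} = - \frac{15 \sqrt{\pi}}{32 a^{\frac{7}{2}}}$.

Setting $a = \frac{2}{3}$:
$$I = - \frac{405 \sqrt{6} \sqrt{\pi}}{512}.$$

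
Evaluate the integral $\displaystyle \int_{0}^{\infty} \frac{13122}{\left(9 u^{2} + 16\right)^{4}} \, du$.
$\frac{10935 \pi}{262144}$

Begin with the known result
$$J(a) = \int_{0}^{\infty} \frac{2}{a^{2} + u^{2}} \, du = \frac{\pi}{a}.$$

Differentiating under the integral sign with respect to $a$,
$$\frac{dJ}{da} = \int_{0}^{\infty} - \frac{4 a}{\left(a^{2} + u^{2}\right)^{2}} \, du = - \frac{\pi}{a^{2}},$$
so $\int_{0}^{\infty} \frac{2}{\left(a^{2} + u^{2}\right)^{2}} \, du = \frac{\pi}{2 a^{3}}$.

Repeating — each differentiation of $1/(u^2+a^2)^j$ produces $-2ja/(u^2+a^2)^{j+1}$ — and dividing through by $-2ja$ at each step yields, after $3$ differentiations in total,
$$\int_{0}^{\infty} \frac{2}{\left(a^{2} + u^{2}\right)^{4}} \, du = \frac{5 \pi}{16 a^{7}}.$$

Setting $a = \frac{4}{3}$:
$$I = \frac{10935 \pi}{262144}.$$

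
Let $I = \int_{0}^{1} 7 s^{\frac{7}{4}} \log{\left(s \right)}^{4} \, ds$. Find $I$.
$\frac{172032}{161051}$

Start from the elementary integral
$$J(a) = \int_{0}^{1} 7 s^{a} \, ds = \frac{7}{a + 1}.$$

Differentiating under the integral sign brings down a factor of $\ln s$:
$$\frac{dJ}{da} = \int_{0}^{1} 7 s^{a} \log{\left(s \right)} \, ds = - \frac{7}{\left(a + 1\right)^{2}}.$$

Repeating $4$ times in total — each differentiation brings down another $\ln s$ — gives
$$\frac{d^{4}J}{da^{4}} = \int_{0}^{1} 7 s^{a} \log{\left(s \right)}^{4} \, ds = \frac{168}{\left(a + 1\right)^{5}},$$
and the integrand here is exactly the target integrand, so $I = \frac{168}{\left(a + 1\right)^{5}}$.

Setting $a = \frac{7}{4}$:
$$I = \frac{172032}{161051}.$$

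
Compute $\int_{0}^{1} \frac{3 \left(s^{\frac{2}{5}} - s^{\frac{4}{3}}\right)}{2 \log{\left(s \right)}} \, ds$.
$\log{\left(\frac{3 \sqrt{15}}{25} \right)}$

Introduce a parameter $a$ in the exponent: let $I(a) = \int_{0}^{1} \frac{3 \left(- s^{\frac{4}{3}} + s^{a}\right)}{2 \log{\left(s \right)}} \, ds$.

Since $\dfrac{\partial}{\partial a}\,s^{a} = s^{a} \ln s$, the $\ln s$ in the denominator cancels and
$$\frac{dI}{da} = \int_{0}^{1} \frac{3}{2} s^{a} \, ds = \frac{3}{2} \left[\frac{s^{a+1}}{a+1}\right]_0^1 = \frac{3}{2 \left(a + 1\right)}.$$

Integrating with respect to $a$ gives $I(a) = \log{\left(\frac{3 \sqrt{21} \left(a + 1\right)^{\frac{3}{2}}}{49} \right)} + C$.

At $a = \frac{4}{3}$ the integrand is identically $0$, so $I(\frac{4}{3}) = 0$. The closed form gives $0$, hence $C = 0$.

Setting $a = \frac{2}{5}$:
$$I = \log{\left(\frac{3 \sqrt{15}}{25} \right)}.$$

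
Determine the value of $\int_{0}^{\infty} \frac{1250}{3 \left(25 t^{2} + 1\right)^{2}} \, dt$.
$\frac{125 \pi}{6}$

Begin with the known result
$$J(a) = \int_{0}^{\infty} \frac{2}{3 \left(a^{2} + t^{2}\right)} \, dt = \frac{\pi}{3 a}.$$

Differentiating under the integral sign with respect to $a$,
$$\frac{dJ}{da} = \int_{0}^{\infty} - \frac{4 a}{3 \left(a^{2} + t^{2}\right)^{2}} \, dt = - \frac{\pi}{3 a^{2}},$$
so $\int_{0}^{\infty} \frac{2}{3 \left(a^{2} + t^{2}\right)^{2}} \, dt = \frac{\pi}{6 a^{3}}$.

Setting $a = \frac{1}{5}$:
$$I = \frac{125 \pi}{6}.$$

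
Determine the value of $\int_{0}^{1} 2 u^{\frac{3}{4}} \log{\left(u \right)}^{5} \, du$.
$- \frac{983040}{117649}$

Start from the elementary integral
$$J(a) = \int_{0}^{1} 2 u^{a} \, du = \frac{2}{a + 1}.$$

Differentiating under the integral sign brings down a factor of $\ln u$:
$$\frac{dJ}{da} = \int_{0}^{1} 2 u^{a} \log{\left(u \right)} \, du = - \frac{2}{\left(a + 1\right)^{2}}.$$

Repeating $5$ times in total — each differentiation brings down another $\ln u$ — gives
$$\frac{d^{5}J}{da^{5}} = \int_{0}^{1} 2 u^{a} \log{\left(u \right)}^{5} \, du = - \frac{240}{\left(a + 1\right)^{6}},$$
and the integrand here is exactly the target integrand, so $I = - \frac{240}{\left(a + 1\right)^{6}}$.

Setting $a = \frac{3}{4}$:
$$I = - \frac{983040}{117649}.$$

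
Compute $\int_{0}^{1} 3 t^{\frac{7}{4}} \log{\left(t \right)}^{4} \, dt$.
$\frac{73728}{161051}$

Start from the elementary integral
$$J(a) = \int_{0}^{1} 3 t^{a} \, dt = \frac{3}{a + 1}.$$

Differentiating under the integral sign brings down a factor of $\ln t$:
$$\frac{dJ}{da} = \int_{0}^{1} 3 t^{a} \log{\left(t \right)} \, dt = - \frac{3}{\left(a + 1\right)^{2}}.$$

Repeating $4$ times in total — each differentiation brings down another $\ln t$ — gives
$$\frac{d^{4}J}{da^{4}} = \int_{0}^{1} 3 t^{a} \log{\left(t \right)}^{4} \, dt = \frac{72}{\left(a + 1\right)^{5}},$$
and the integrand here is exactly the target integrand, so $I = \frac{72}{\left(a + 1\right)^{5}}$.

Setting $a = \frac{7}{4}$:
$$I = \frac{73728}{161051}.$$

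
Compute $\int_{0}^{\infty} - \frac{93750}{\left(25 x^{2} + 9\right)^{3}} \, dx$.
$- \frac{3125 \pi}{216}$

Start from the standard arctangent integral
$$J(a) = \int_{0}^{\infty} - \frac{6}{a^{2} + x^{2}} \, dx = - \frac{3 \pi}{a}.$$

Differentiating under the integral sign with respect to $a$,
$$\frac{dJ}{da} = \int_{0}^{\infty} \frac{12 a}{\left(a^{2} + x^{2}\right)^{2}} \, dx = \frac{3 \pi}{a^{2}},$$
so $\int_{0}^{\infty} - \frac{6}{\left(a^{2} + x^{2}\right)^{2}} \, dx = - \frac{3 \pi}{2 a^{3}}$.

Repeating — each differentiation of $1/(x^2+a^2)^j$ produces $-2ja/(x^2+a^2)^{j+1}$ — and dividing through by $-2ja$ at each step yields, after $2$ differentiations in total,
$$\int_{0}^{\infty} - \frac{6}{\left(a^{2} + x^{2}\right)^{3}} \, dx = - \frac{9 \pi}{8 a^{5}}.$$

Setting $a = \frac{3}{5}$:
$$I = - \frac{3125 \pi}{216}.$$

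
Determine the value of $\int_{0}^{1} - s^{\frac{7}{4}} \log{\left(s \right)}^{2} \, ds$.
$- \frac{128}{1331}$

Consider the simpler parametrised integral
$$J(a) = \int_{0}^{1} - s^{a} \, ds = - \frac{1}{a + 1}.$$

Differentiating under the integral sign brings down a factor of $\ln s$:
$$\frac{dJ}{da} = \int_{0}^{1} - s^{a} \log{\left(s \right)} \, ds = \frac{1}{\left(a + 1\right)^{2}}.$$

Repeating twice in total — each differentiation brings down another $\ln s$ — gives
$$\frac{d^{2}J}{da^{2}} = \int_{0}^{1} - s^{a} \log{\left(s \right)}^{2} \, ds = - \frac{2}{\left(a + 1\right)^{3}},$$
and the integrand here is exactly the target integrand, so $I = - \frac{2}{\left(a + 1\right)^{3}}$.

Setting $a = \frac{7}{4}$:
$$I = - \frac{128}{1331}.$$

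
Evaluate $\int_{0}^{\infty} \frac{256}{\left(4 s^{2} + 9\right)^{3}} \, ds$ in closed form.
$\frac{8 \pi}{81}$

Start from the standard arctangent integral
$$J(a) = \int_{0}^{\infty} \frac{4}{a^{2} + s^{2}} \, ds = \frac{2 \pi}{a}.$$

Differentiating under the integral sign with respect to $a$,
$$\frac{dJ}{da} = \int_{0}^{\infty} - \frac{8 a}{\left(a^{2} + s^{2}\right)^{2}} \, ds = - \frac{2 \pi}{a^{2}},$$
so $\int_{0}^{\infty} \frac{4}{\left(a^{2} + s^{2}\right)^{2}} \, ds = \frac{\pi}{a^{3}}$.

Repeating — each differentiation of $1/(s^2+a^2)^j$ produces $-2ja/(s^2+a^2)^{j+1}$ — and dividing through by $-2ja$ at each step yields, after $2$ differentiations in total,
$$\int_{0}^{\infty} \frac{4}{\left(a^{2} + s^{2}\right)^{3}} \, ds = \frac{3 \pi}{4 a^{5}}.$$

Setting $a = \frac{3}{2}$:
$$I = \frac{8 \pi}{81}.$$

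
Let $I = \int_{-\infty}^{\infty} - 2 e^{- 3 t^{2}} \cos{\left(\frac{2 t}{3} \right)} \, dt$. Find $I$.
$- \frac{2 \sqrt{3} \sqrt{\pi}}{3 e^{\frac{1}{27}}}$

Let $b$ denote the cosine frequency and define $I(b) = \int_{-\infty}^{\infty} - 2 e^{- 3 t^{2}} \cos{\left(b t \right)} \, dt$.

Differentiating under the integral sign,
$$I'(b) = \int_{-\infty}^{\infty} 2 t e^{- 3 t^{2}} \sin{\left(b t \right)} \, dt.$$

Integrate $\int_{-\infty}^{\infty} t \sin(b t)\, e^{- 3 t^{2}}\, dt$ by parts with $u = \sin(b t)$ and $dv = t\, e^{- 3 t^{2}}\, dt$, giving $v = - \frac{e^{- 3 t^{2}}}{6}$. The boundary term vanishes and
$$\int_{-\infty}^{\infty} t \sin(b t)\, e^{- 3 t^{2}}\, dt = \frac{b}{6} \int_{-\infty}^{\infty} \cos(b t)\, e^{- 3 t^{2}}\, dt,$$
so $I'(b) = - \frac{b}{6}\, I(b)$.

This is a separable first-order ODE; solving with the initial condition $I(0) = \int_{-\infty}^{\infty} - 2 e^{- 3 t^{2}}\,dt = - \frac{2 \sqrt{3} \sqrt{\pi}}{3}$ gives
$$I(b) = - \frac{2 \sqrt{3} \sqrt{\pi} e^{- \frac{b^{2}}{12}}}{3}.$$

Setting $b = \frac{2}{3}$:
$$I = - \frac{2 \sqrt{3} \sqrt{\pi}}{3 e^{\frac{1}{27}}}.$$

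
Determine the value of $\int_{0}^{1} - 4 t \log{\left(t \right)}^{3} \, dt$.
$\frac{3}{2}$

Consider the simpler parametrised integral
$$J(a) = \int_{0}^{1} - 4 t^{a} \, dt = - \frac{4}{a + 1}.$$

Differentiating under the integral sign brings down a factor of $\ln t$:
$$\frac{dJ}{da} = \int_{0}^{1} - 4 t^{a} \log{\left(t \right)} \, dt = \frac{4}{\left(a + 1\right)^{2}}.$$

Repeating $3$ times in total — each differentiation brings down another $\ln t$ — gives
$$\frac{d^{3}J}{da^{3}} = \int_{0}^{1} - 4 t^{a} \log{\left(t \right)}^{3} \, dt = \frac{24}{\left(a + 1\right)^{4}},$$
and the integrand here is exactly the target integrand, so $I = \frac{24}{\left(a + 1\right)^{4}}$.

Setting $a = 1$:
$$I = \frac{3}{2}.$$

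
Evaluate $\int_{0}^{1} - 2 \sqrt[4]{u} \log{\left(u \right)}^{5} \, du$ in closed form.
$\frac{196608}{3125}$

Begin with the known integral
$$J(a) = \int_{0}^{1} - 2 u^{a} \, du = - \frac{2}{a + 1}.$$

Differentiating under the integral sign brings down a factor of $\ln u$:
$$\frac{dJ}{da} = \int_{0}^{1} - 2 u^{a} \log{\left(u \right)} \, du = \frac{2}{\left(a + 1\right)^{2}}.$$

Repeating $5$ times in total — each differentiation brings down another $\ln u$ — gives
$$\frac{d^{5}J}{da^{5}} = \int_{0}^{1} - 2 u^{a} \log{\left(u \right)}^{5} \, du = \frac{240}{\left(a + 1\right)^{6}},$$
and the integrand here is exactly the target integrand, so $I = \frac{240}{\left(a + 1\right)^{6}}$.

Setting $a = \frac{1}{4}$:
$$I = \frac{196608}{3125}.$$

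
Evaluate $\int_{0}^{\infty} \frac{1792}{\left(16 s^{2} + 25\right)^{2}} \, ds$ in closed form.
$\frac{112 \pi}{125}$

Recall the elementary integral
$$J(a) = \int_{0}^{\infty} \frac{7}{a^{2} + s^{2}} \, ds = \frac{7 \pi}{2 a}.$$

Differentiating under the integral sign with respect to $a$,
$$\frac{dJ}{da} = \int_{0}^{\infty} - \frac{14 a}{\left(a^{2} + s^{2}\right)^{2}} \, ds = - \frac{7 \pi}{2 a^{2}},$$
so $\int_{0}^{\infty} \frac{7}{\left(a^{2} + s^{2}\right)^{2}} \, ds = \frac{7 \pi}{4 a^{3}}$.

Setting $a = \frac{5}{4}$:
$$I = \frac{112 \pi}{125}.$$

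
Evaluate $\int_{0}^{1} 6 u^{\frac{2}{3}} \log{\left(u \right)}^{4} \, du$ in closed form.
$\frac{34992}{3125}$

Start from the elementary integral
$$J(a) = \int_{0}^{1} 6 u^{a} \, du = \frac{6}{a + 1}.$$

Differentiating under the integral sign brings down a factor of $\ln u$:
$$\frac{dJ}{da} = \int_{0}^{1} 6 u^{a} \log{\left(u \right)} \, du = - \frac{6}{\left(a + 1\right)^{2}}.$$

Repeating $4$ times in total — each differentiation brings down another $\ln u$ — gives
$$\frac{d^{4}J}{da^{4}} = \int_{0}^{1} 6 u^{a} \log{\left(u \right)}^{4} \, du = \frac{144}{\left(a + 1\right)^{5}},$$
and the integrand here is exactly the target integrand, so $I = \frac{144}{\left(a + 1\right)^{5}}$.

Setting $a = \frac{2}{3}$:
$$I = \frac{34992}{3125}.$$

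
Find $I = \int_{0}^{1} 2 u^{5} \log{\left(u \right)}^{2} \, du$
$\frac{1}{54}$

Consider the simpler parametrised integral
$$J(a) = \int_{0}^{1} 2 u^{a} \, du = \frac{2}{a + 1}.$$

Differentiating under the integral sign brings down a factor of $\ln u$:
$$\frac{dJ}{da} = \int_{0}^{1} 2 u^{a} \log{\left(u \right)} \, du = - \frac{2}{\left(a + 1\right)^{2}}.$$

Repeating twice in total — each differentiation brings down another $\ln u$ — gives
$$\frac{d^{2}J}{da^{2}} = \int_{0}^{1} 2 u^{a} \log{\left(u \right)}^{2} \, du = \frac{4}{\left(a + 1\right)^{3}},$$
and the integrand here is exactly the target integrand, so $I = \frac{4}{\left(a + 1\right)^{3}}$.

Setting $a = 5$:
$$I = \frac{1}{54}.$$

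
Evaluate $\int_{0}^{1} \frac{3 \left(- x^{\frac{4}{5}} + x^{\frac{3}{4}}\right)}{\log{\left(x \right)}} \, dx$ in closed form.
$- \log{\left(\frac{46656}{42875} \right)}$

Replace the exponent $\frac{4}{5}$ by a parameter $a$: let $I(a) = \int_{0}^{1} \frac{3 \left(x^{\frac{3}{4}} - x^{a}\right)}{\log{\left(x \right)}} \, dx$.

Since $\dfrac{\partial}{\partial a}\,x^{a} = x^{a} \ln x$, the $\ln x$ in the denominator cancels and
$$\frac{dI}{da} = \int_{0}^{1} -3 x^{a} \, dx = -3 \left[\frac{x^{a+1}}{a+1}\right]_0^1 = - \frac{3}{a + 1}.$$

Integrating with respect to $a$ gives $I(a) = - \log{\left(\frac{64 \left(a + 1\right)^{3}}{343} \right)} + C$.

At $a = \frac{3}{4}$ the integrand is identically $0$, so $I(\frac{3}{4}) = 0$. The closed form gives $0$, hence $C = 0$.

Setting $a = \frac{4}{5}$:
$$I = - \log{\left(\frac{46656}{42875} \right)}.$$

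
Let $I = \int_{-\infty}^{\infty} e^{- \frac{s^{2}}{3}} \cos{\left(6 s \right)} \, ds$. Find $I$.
$\frac{\sqrt{3} \sqrt{\pi}}{e^{27}}$

Treat the cosine frequency as a parameter and define $I(b) = \int_{-\infty}^{\infty} e^{- \frac{s^{2}}{3}} \cos{\left(b s \right)} \, ds$.

Differentiating under the integral sign,
$$I'(b) = \int_{-\infty}^{\infty} - s e^{- \frac{s^{2}}{3}} \sin{\left(b s \right)} \, ds.$$

Integrate $\int_{-\infty}^{\infty} s \sin(b s)\, e^{- \frac{s^{2}}{3}}\, ds$ by parts with $u = \sin(b s)$ and $dv = s\, e^{- \frac{s^{2}}{3}}\, ds$, giving $v = - \frac{3 e^{- \frac{s^{2}}{3}}}{2}$. The boundary term vanishes and
$$\int_{-\infty}^{\infty} s \sin(b s)\, e^{- \frac{s^{2}}{3}}\, ds = \frac{3 b}{2} \int_{-\infty}^{\infty} \cos(b s)\, e^{- \frac{s^{2}}{3}}\, ds,$$
so $I'(b) = - \frac{3 b}{2}\, I(b)$.

This is a separable first-order ODE; solving with the initial condition $I(0) = \int_{-\infty}^{\infty} e^{- \frac{s^{2}}{3}}\,ds = \sqrt{3} \sqrt{\pi}$ gives
$$I(b) = \sqrt{3} \sqrt{\pi} e^{- \frac{3 b^{2}}{4}}.$$

Setting $b = 6$:
$$I = \frac{\sqrt{3} \sqrt{\pi}}{e^{27}}.$$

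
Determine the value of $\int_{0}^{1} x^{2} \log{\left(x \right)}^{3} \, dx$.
$- \frac{2}{27}$

Consider the simpler parametrised integral
$$J(a) = \int_{0}^{1} x^{a} \, dx = \frac{1}{a + 1}.$$

Differentiating under the integral sign brings down a factor of $\ln x$:
$$\frac{dJ}{da} = \int_{0}^{1} x^{a} \log{\left(x \right)} \, dx = - \frac{1}{\left(a + 1\right)^{2}}.$$

Repeating $3$ times in total — each differentiation brings down another $\ln x$ — gives
$$\frac{d^{3}J}{da^{3}} = \int_{0}^{1} x^{a} \log{\left(x \right)}^{3} \, dx = - \frac{6}{\left(a + 1\right)^{4}},$$
and the integrand here is exactly the target integrand, so $I = - \frac{6}{\left(a + 1\right)^{4}}$.

Setting $a = 2$:
$$I = - \frac{2}{27}.$$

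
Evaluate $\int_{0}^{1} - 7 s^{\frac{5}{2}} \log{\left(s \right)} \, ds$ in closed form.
$\frac{4}{7}$

Begin with the known integral
$$J(a) = \int_{0}^{1} - 7 s^{a} \, ds = - \frac{7}{a + 1}.$$

Differentiating under the integral sign brings down a factor of $\ln s$:
$$\frac{dJ}{da} = \int_{0}^{1} - 7 s^{a} \log{\left(s \right)} \, ds = \frac{7}{\left(a + 1\right)^{2}}.$$

The integral on the left is $I$, so $I = \frac{7}{\left(a + 1\right)^{2}}$.

Setting $a = \frac{5}{2}$:
$$I = \frac{4}{7}.$$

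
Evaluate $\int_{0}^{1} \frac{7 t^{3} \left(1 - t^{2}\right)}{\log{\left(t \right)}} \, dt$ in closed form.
$- \log{\left(\frac{2187}{128} \right)}$

Consider the one-parameter family: let $I(a) = \int_{0}^{1} \frac{7 \left(t^{3} - t^{a}\right)}{\log{\left(t \right)}} \, dt$.

Since $\dfrac{\partial}{\partial a}\,t^{a} = t^{a} \ln t$, the $\ln t$ in the denominator cancels and
$$\frac{dI}{da} = \int_{0}^{1} -7 t^{a} \, dt = -7 \left[\frac{t^{a+1}}{a+1}\right]_0^1 = - \frac{7}{a + 1}.$$

Integrating with respect to $a$ gives $I(a) = - \log{\left(\frac{\left(a + 1\right)^{7}}{16384} \right)} + C$.

At $a = 3$ the integrand is identically $0$, so $I(3) = 0$. The closed form gives $0$, hence $C = 0$.

Setting $a = 5$:
$$I = - \log{\left(\frac{2187}{128} \right)}.$$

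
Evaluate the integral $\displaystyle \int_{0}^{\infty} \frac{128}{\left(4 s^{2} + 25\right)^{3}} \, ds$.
$\frac{12 \pi}{3125}$

Start from the standard arctangent integral
$$J(a) = \int_{0}^{\infty} \frac{2}{a^{2} + s^{2}} \, ds = \frac{\pi}{a}.$$

Differentiating under the integral sign with respect to $a$,
$$\frac{dJ}{da} = \int_{0}^{\infty} - \frac{4 a}{\left(a^{2} + s^{2}\right)^{2}} \, ds = - \frac{\pi}{a^{2}},$$
so $\int_{0}^{\infty} \frac{2}{\left(a^{2} + s^{2}\right)^{2}} \, ds = \frac{\pi}{2 a^{3}}$.

Repeating — each differentiation of $1/(s^2+a^2)^j$ produces $-2ja/(s^2+a^2)^{j+1}$ — and dividing through by $-2ja$ at each step yields, after $2$ differentiations in total,
$$\int_{0}^{\infty} \frac{2}{\left(a^{2} + s^{2}\right)^{3}} \, ds = \frac{3 \pi}{8 a^{5}}.$$

Setting $a = \frac{5}{2}$:
$$I = \frac{12 \pi}{3125}.$$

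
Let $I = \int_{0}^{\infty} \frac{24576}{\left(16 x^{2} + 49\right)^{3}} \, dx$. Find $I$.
$\frac{1152 \pi}{16807}$

Begin with the known result
$$J(a) = \int_{0}^{\infty} \frac{6}{a^{2} + x^{2}} \, dx = \frac{3 \pi}{a}.$$

Differentiating under the integral sign with respect to $a$,
$$\frac{dJ}{da} = \int_{0}^{\infty} - \frac{12 a}{\left(a^{2} + x^{2}\right)^{2}} \, dx = - \frac{3 \pi}{a^{2}},$$
so $\int_{0}^{\infty} \frac{6}{\left(a^{2} + x^{2}\right)^{2}} \, dx = \frac{3 \pi}{2 a^{3}}$.

Repeating — each differentiation of $1/(x^2+a^2)^j$ produces $-2ja/(x^2+a^2)^{j+1}$ — and dividing through by $-2ja$ at each step yields, after $2$ differentiations in total,
$$\int_{0}^{\infty} \frac{6}{\left(a^{2} + x^{2}\right)^{3}} \, dx = \frac{9 \pi}{8 a^{5}}.$$

Setting $a = \frac{7}{4}$:
$$I = \frac{1152 \pi}{16807}.$$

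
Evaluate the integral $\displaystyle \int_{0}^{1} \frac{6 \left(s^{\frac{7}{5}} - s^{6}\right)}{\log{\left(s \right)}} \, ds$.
$- \log{\left(\frac{1838265625}{2985984} \right)}$

Replace the exponent $6$ by a parameter $a$: let $I(a) = \int_{0}^{1} \frac{6 \left(s^{\frac{7}{5}} - s^{a}\right)}{\log{\left(s \right)}} \, ds$.

Since $\dfrac{\partial}{\partial a}\,s^{a} = s^{a} \ln s$, the $\ln s$ in the denominator cancels and
$$\frac{dI}{da} = \int_{0}^{1} -6 s^{a} \, ds = -6 \left[\frac{s^{a+1}}{a+1}\right]_0^1 = - \frac{6}{a + 1}.$$

Integrating with respect to $a$ gives $I(a) = - \log{\left(\frac{15625 \left(a + 1\right)^{6}}{2985984} \right)} + C$.

At $a = \frac{7}{5}$ the integrand is identically $0$, so $I(\frac{7}{5}) = 0$. The closed form gives $0$, hence $C = 0$.

Setting $a = 6$:
$$I = - \log{\left(\frac{1838265625}{2985984} \right)}.$$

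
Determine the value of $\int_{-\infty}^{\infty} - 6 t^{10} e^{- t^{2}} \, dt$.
$- \frac{2835 \sqrt{\pi}}{16}$

Start from the elementary integral
$$J(a) = \int_{-\infty}^{\infty} - 6 e^{- a t^{2}} \, dt = - \frac{6 \sqrt{\pi}}{\sqrt{a}}.$$

Differentiating under the integral sign brings down a factor of $(-t^2)$:
$$\frac{dJ}{da} = \int_{-\infty}^{\infty} 6 t^{2} e^{- a t^{2}} \, dt = \frac{3 \sqrt{\pi}}{a^{\frac{3}{2}}}.$$

Repeating $5$ times in total — each differentiation brings down another $(-t^2)$ — gives
$$\frac{d^{5}J}{da^{5}} = \int_{-\infty}^{\infty} 6 t^{10} e^{- a t^{2}} \, dt = \frac{2835 \sqrt{\pi}}{16 a^{\frac{11}{2}}},$$
and the integrand here is $(-1)^{5}$ times the target integrand, so $I = (-1)^{5}\,\frac{d^{5}J}{da^{5}} = - \frac{2835 \sqrt{\pi}}{16 a^{\frac{11}{2}}}$.

Setting $a = 1$:
$$I = - \frac{2835 \sqrt{\pi}}{16}.$$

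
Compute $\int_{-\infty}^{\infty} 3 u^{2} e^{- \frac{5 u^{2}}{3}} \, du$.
$\frac{9 \sqrt{15} \sqrt{\pi}}{50}$

Consider the simpler parametrised integral
$$J(a) = \int_{-\infty}^{\infty} 3 e^{- a u^{2}} \, du = \frac{3 \sqrt{\pi}}{\sqrt{a}}.$$

Differentiating under the integral sign brings down a factor of $(-u^2)$:
$$\frac{dJ}{da} = \int_{-\infty}^{\infty} - 3 u^{2} e^{- a u^{2}} \, du = - \frac{3 \sqrt{\pi}}{2 a^{\frac{3}{2}}}.$$

The integral on the left is $-I$, so $I = \frac{3 \sqrt{\pi}}{2 a^{\frac{3}{2}}}$.

Setting $a = \frac{5}{3}$:
$$I = \frac{9 \sqrt{15} \sqrt{\pi}}{50}.$$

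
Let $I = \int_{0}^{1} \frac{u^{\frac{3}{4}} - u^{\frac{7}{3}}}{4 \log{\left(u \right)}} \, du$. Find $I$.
$\log{\left(\frac{\sqrt[4]{5250}}{10} \right)}$

Replace the exponent $\frac{3}{4}$ by a parameter $a$: let $I(a) = \int_{0}^{1} \frac{- u^{\frac{7}{3}} + u^{a}}{4 \log{\left(u \right)}} \, du$.

Since $\dfrac{\partial}{\partial a}\,u^{a} = u^{a} \ln u$, the $\ln u$ in the denominator cancels and
$$\frac{dI}{da} = \int_{0}^{1} \frac{1}{4} u^{a} \, du = \frac{1}{4} \left[\frac{u^{a+1}}{a+1}\right]_0^1 = \frac{1}{4 \left(a + 1\right)}.$$

Integrating with respect to $a$ gives $I(a) = \frac{\log{\left(a + 1 \right)}}{4} - \frac{\log{\left(10 \right)}}{4} + \frac{\log{\left(3 \right)}}{4} + C$.

At $a = \frac{7}{3}$ the integrand is identically $0$, so $I(\frac{7}{3}) = 0$. The closed form gives $0$, hence $C = 0$.

Setting $a = \frac{3}{4}$:
$$I = \log{\left(\frac{\sqrt[4]{5250}}{10} \right)}.$$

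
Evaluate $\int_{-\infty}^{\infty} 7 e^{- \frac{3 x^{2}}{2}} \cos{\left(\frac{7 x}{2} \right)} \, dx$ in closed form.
$\frac{7 \sqrt{6} \sqrt{\pi}}{3 e^{\frac{49}{24}}}$

Treat the cosine frequency as a parameter and define $I(b) = \int_{-\infty}^{\infty} 7 e^{- \frac{3 x^{2}}{2}} \cos{\left(b x \right)} \, dx$.

Differentiating under the integral sign,
$$I'(b) = \int_{-\infty}^{\infty} - 7 x e^{- \frac{3 x^{2}}{2}} \sin{\left(b x \right)} \, dx.$$

Integrate $\int_{-\infty}^{\infty} x \sin(b x)\, e^{- \frac{3 x^{2}}{2}}\, dx$ by parts with $u = \sin(b x)$ and $dv = x\, e^{- \frac{3 x^{2}}{2}}\, dx$, giving $v = - \frac{e^{- \frac{3 x^{2}}{2}}}{3}$. The boundary term vanishes and
$$\int_{-\infty}^{\infty} x \sin(b x)\, e^{- \frac{3 x^{2}}{2}}\, dx = \frac{b}{3} \int_{-\infty}^{\infty} \cos(b x)\, e^{- \frac{3 x^{2}}{2}}\, dx,$$
so $I'(b) = - \frac{b}{3}\, I(b)$.

This is a separable first-order ODE; solving with the initial condition $I(0) = \int_{-\infty}^{\infty} 7 e^{- \frac{3 x^{2}}{2}}\,dx = \frac{7 \sqrt{6} \sqrt{\pi}}{3}$ gives
$$I(b) = \frac{7 \sqrt{6} \sqrt{\pi} e^{- \frac{b^{2}}{6}}}{3}.$$

Setting $b = \frac{7}{2}$:
$$I = \frac{7 \sqrt{6} \sqrt{\pi}}{3 e^{\frac{49}{24}}}.$$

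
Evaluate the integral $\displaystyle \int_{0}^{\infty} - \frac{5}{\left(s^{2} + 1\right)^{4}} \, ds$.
$- \frac{25 \pi}{32}$

Begin with the known result
$$J(a) = \int_{0}^{\infty} - \frac{5}{a^{2} + s^{2}} \, ds = - \frac{5 \pi}{2 a}.$$

Differentiating under the integral sign with respect to $a$,
$$\frac{dJ}{da} = \int_{0}^{\infty} \frac{10 a}{\left(a^{2} + s^{2}\right)^{2}} \, ds = \frac{5 \pi}{2 a^{2}},$$
so $\int_{0}^{\infty} - \frac{5}{\left(a^{2} + s^{2}\right)^{2}} \, ds = - \frac{5 \pi}{4 a^{3}}$.

Repeating — each differentiation of $1/(s^2+a^2)^j$ produces $-2ja/(s^2+a^2)^{j+1}$ — and dividing through by $-2ja$ at each step yields, after $3$ differentiations in total,
$$\int_{0}^{\infty} - \frac{5}{\left(a^{2} + s^{2}\right)^{4}} \, ds = - \frac{25 \pi}{32 a^{7}}.$$

Setting $a = 1$:
$$I = - \frac{25 \pi}{32}.$$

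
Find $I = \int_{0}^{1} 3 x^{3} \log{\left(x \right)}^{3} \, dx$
$- \frac{9}{128}$

Consider the simpler parametrised integral
$$J(a) = \int_{0}^{1} 3 x^{a} \, dx = \frac{3}{a + 1}.$$

Differentiating under the integral sign brings down a factor of $\ln x$:
$$\frac{dJ}{da} = \int_{0}^{1} 3 x^{a} \log{\left(x \right)} \, dx = - \frac{3}{\left(a + 1\right)^{2}}.$$

Repeating $3$ times in total — each differentiation brings down another $\ln x$ — gives
$$\frac{d^{3}J}{da^{3}} = \int_{0}^{1} 3 x^{a} \log{\left(x \right)}^{3} \, dx = - \frac{18}{\left(a + 1\right)^{4}},$$
and the integrand here is exactly the target integrand, so $I = - \frac{18}{\left(a + 1\right)^{4}}$.

Setting $a = 3$:
$$I = - \frac{9}{128}.$$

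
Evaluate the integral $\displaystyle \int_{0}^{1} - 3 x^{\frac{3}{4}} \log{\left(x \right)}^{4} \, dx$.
$- \frac{73728}{16807}$

Consider the simpler parametrised integral
$$J(a) = \int_{0}^{1} - 3 x^{a} \, dx = - \frac{3}{a + 1}.$$

Differentiating under the integral sign brings down a factor of $\ln x$:
$$\frac{dJ}{da} = \int_{0}^{1} - 3 x^{a} \log{\left(x \right)} \, dx = \frac{3}{\left(a + 1\right)^{2}}.$$

Repeating $4$ times in total — each differentiation brings down another $\ln x$ — gives
$$\frac{d^{4}J}{da^{4}} = \int_{0}^{1} - 3 x^{a} \log{\left(x \right)}^{4} \, dx = - \frac{72}{\left(a + 1\right)^{5}},$$
and the integrand here is exactly the target integrand, so $I = - \frac{72}{\left(a + 1\right)^{5}}$.

Setting $a = \frac{3}{4}$:
$$I = - \frac{73728}{16807}.$$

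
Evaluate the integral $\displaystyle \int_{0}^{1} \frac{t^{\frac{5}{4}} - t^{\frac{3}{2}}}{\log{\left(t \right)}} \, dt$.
$- \log{\left(\frac{10}{9} \right)}$

Introduce a parameter $a$ in the exponent: let $I(a) = \int_{0}^{1} \frac{t^{\frac{5}{4}} - t^{a}}{\log{\left(t \right)}} \, dt$.

Since $\dfrac{\partial}{\partial a}\,t^{a} = t^{a} \ln t$, the $\ln t$ in the denominator cancels and
$$\frac{dI}{da} = \int_{0}^{1} -1 t^{a} \, dt = -1 \left[\frac{t^{a+1}}{a+1}\right]_0^1 = - \frac{1}{a + 1}.$$

Integrating with respect to $a$ gives $I(a) = - \log{\left(\frac{4 a}{9} + \frac{4}{9} \right)} + C$.

At $a = \frac{5}{4}$ the integrand is identically $0$, so $I(\frac{5}{4}) = 0$. The closed form gives $0$, hence $C = 0$.

Setting $a = \frac{3}{2}$:
$$I = - \log{\left(\frac{10}{9} \right)}.$$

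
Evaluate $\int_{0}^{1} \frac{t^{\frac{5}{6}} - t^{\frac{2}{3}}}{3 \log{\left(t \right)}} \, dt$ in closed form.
$- \frac{\log{\left(10 \right)}}{3} + \frac{\log{\left(11 \right)}}{3}$

Consider the one-parameter family: let $I(a) = \int_{0}^{1} \frac{t^{\frac{5}{6}} - t^{a}}{3 \log{\left(t \right)}} \, dt$.

Since $\dfrac{\partial}{\partial a}\,t^{a} = t^{a} \ln t$, the $\ln t$ in the denominator cancels and
$$\frac{dI}{da} = \int_{0}^{1} - \frac{1}{3} t^{a} \, dt = - \frac{1}{3} \left[\frac{t^{a+1}}{a+1}\right]_0^1 = - \frac{1}{3 a + 3}.$$

Integrating with respect to $a$ gives $I(a) = - \frac{\log{\left(a + 1 \right)}}{3} - \frac{\log{\left(6 \right)}}{3} + \frac{\log{\left(11 \right)}}{3} + C$.

At $a = \frac{5}{6}$ the integrand is identically $0$, so $I(\frac{5}{6}) = 0$. The closed form gives $0$, hence $C = 0$.

Setting $a = \frac{2}{3}$:
$$I = - \frac{\log{\left(10 \right)}}{3} + \frac{\log{\left(11 \right)}}{3}.$$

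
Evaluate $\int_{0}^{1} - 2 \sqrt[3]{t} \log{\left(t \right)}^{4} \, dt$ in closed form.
$- \frac{729}{64}$

Consider the simpler parametrised integral
$$J(a) = \int_{0}^{1} - 2 t^{a} \, dt = - \frac{2}{a + 1}.$$

Differentiating under the integral sign brings down a factor of $\ln t$:
$$\frac{dJ}{da} = \int_{0}^{1} - 2 t^{a} \log{\left(t \right)} \, dt = \frac{2}{\left(a + 1\right)^{2}}.$$

Repeating $4$ times in total — each differentiation brings down another $\ln t$ — gives
$$\frac{d^{4}J}{da^{4}} = \int_{0}^{1} - 2 t^{a} \log{\left(t \right)}^{4} \, dt = - \frac{48}{\left(a + 1\right)^{5}},$$
and the integrand here is exactly the target integrand, so $I = - \frac{48}{\left(a + 1\right)^{5}}$.

Setting $a = \frac{1}{3}$:
$$I = - \frac{729}{64}.$$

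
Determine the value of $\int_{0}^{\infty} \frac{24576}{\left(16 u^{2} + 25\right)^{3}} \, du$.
$\frac{1152 \pi}{3125}$

Begin with the known result
$$J(a) = \int_{0}^{\infty} \frac{6}{a^{2} + u^{2}} \, du = \frac{3 \pi}{a}.$$

Differentiating under the integral sign with respect to $a$,
$$\frac{dJ}{da} = \int_{0}^{\infty} - \frac{12 a}{\left(a^{2} + u^{2}\right)^{2}} \, du = - \frac{3 \pi}{a^{2}},$$
so $\int_{0}^{\infty} \frac{6}{\left(a^{2} + u^{2}\right)^{2}} \, du = \frac{3 \pi}{2 a^{3}}$.

Repeating — each differentiation of $1/(u^2+a^2)^j$ produces $-2ja/(u^2+a^2)^{j+1}$ — and dividing through by $-2ja$ at each step yields, after $2$ differentiations in total,
$$\int_{0}^{\infty} \frac{6}{\left(a^{2} + u^{2}\right)^{3}} \, du = \frac{9 \pi}{8 a^{5}}.$$

Setting $a = \frac{5}{4}$:
$$I = \frac{1152 \pi}{3125}.$$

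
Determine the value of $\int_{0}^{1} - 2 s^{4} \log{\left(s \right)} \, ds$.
$\frac{2}{25}$

Consider the simpler parametrised integral
$$J(a) = \int_{0}^{1} - 2 s^{a} \, ds = - \frac{2}{a + 1}.$$

Differentiating under the integral sign brings down a factor of $\ln s$:
$$\frac{dJ}{da} = \int_{0}^{1} - 2 s^{a} \log{\left(s \right)} \, ds = \frac{2}{\left(a + 1\right)^{2}}.$$

The integral on the left is $I$, so $I = \frac{2}{\left(a + 1\right)^{2}}$.

Setting $a = 4$:
$$I = \frac{2}{25}.$$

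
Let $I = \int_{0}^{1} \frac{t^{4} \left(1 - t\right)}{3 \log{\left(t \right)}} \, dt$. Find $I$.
$- \frac{\log{\left(6 \right)}}{3} + \frac{\log{\left(5 \right)}}{3}$

Consider the one-parameter family: let $I(a) = \int_{0}^{1} \frac{- t^{5} + t^{a}}{3 \log{\left(t \right)}} \, dt$.

Since $\dfrac{\partial}{\partial a}\,t^{a} = t^{a} \ln t$, the $\ln t$ in the denominator cancels and
$$\frac{dI}{da} = \int_{0}^{1} \frac{1}{3} t^{a} \, dt = \frac{1}{3} \left[\frac{t^{a+1}}{a+1}\right]_0^1 = \frac{1}{3 \left(a + 1\right)}.$$

Integrating with respect to $a$ gives $I(a) = \frac{\log{\left(a + 1 \right)}}{3} - \frac{\log{\left(6 \right)}}{3} + C$.

At $a = 5$ the integrand is identically $0$, so $I(5) = 0$. The closed form gives $0$, hence $C = 0$.

Setting $a = 4$:
$$I = - \frac{\log{\left(6 \right)}}{3} + \frac{\log{\left(5 \right)}}{3}.$$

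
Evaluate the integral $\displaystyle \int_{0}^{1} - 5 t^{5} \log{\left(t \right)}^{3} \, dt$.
$\frac{5}{216}$

Start from the elementary integral
$$J(a) = \int_{0}^{1} - 5 t^{a} \, dt = - \frac{5}{a + 1}.$$

Differentiating under the integral sign brings down a factor of $\ln t$:
$$\frac{dJ}{da} = \int_{0}^{1} - 5 t^{a} \log{\left(t \right)} \, dt = \frac{5}{\left(a + 1\right)^{2}}.$$

Repeating $3$ times in total — each differentiation brings down another $\ln t$ — gives
$$\frac{d^{3}J}{da^{3}} = \int_{0}^{1} - 5 t^{a} \log{\left(t \right)}^{3} \, dt = \frac{30}{\left(a + 1\right)^{4}},$$
and the integrand here is exactly the target integrand, so $I = \frac{30}{\left(a + 1\right)^{4}}$.

Setting $a = 5$:
$$I = \frac{5}{216}.$$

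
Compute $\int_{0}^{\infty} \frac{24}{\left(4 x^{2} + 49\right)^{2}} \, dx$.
$\frac{3 \pi}{343}$

Begin with the known result
$$J(a) = \int_{0}^{\infty} \frac{3}{2 \left(a^{2} + x^{2}\right)} \, dx = \frac{3 \pi}{4 a}.$$

Differentiating under the integral sign with respect to $a$,
$$\frac{dJ}{da} = \int_{0}^{\infty} - \frac{3 a}{\left(a^{2} + x^{2}\right)^{2}} \, dx = - \frac{3 \pi}{4 a^{2}},$$
so $\int_{0}^{\infty} \frac{3}{2 \left(a^{2} + x^{2}\right)^{2}} \, dx = \frac{3 \pi}{8 a^{3}}$.

Setting $a = \frac{7}{2}$:
$$I = \frac{3 \pi}{343}.$$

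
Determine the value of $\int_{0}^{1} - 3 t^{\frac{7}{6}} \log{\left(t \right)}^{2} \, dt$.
$- \frac{1296}{2197}$

Start from the elementary integral
$$J(a) = \int_{0}^{1} - 3 t^{a} \, dt = - \frac{3}{a + 1}.$$

Differentiating under the integral sign brings down a factor of $\ln t$:
$$\frac{dJ}{da} = \int_{0}^{1} - 3 t^{a} \log{\left(t \right)} \, dt = \frac{3}{\left(a + 1\right)^{2}}.$$

Repeating twice in total — each differentiation brings down another $\ln t$ — gives
$$\frac{d^{2}J}{da^{2}} = \int_{0}^{1} - 3 t^{a} \log{\left(t \right)}^{2} \, dt = - \frac{6}{\left(a + 1\right)^{3}},$$
and the integrand here is exactly the target integrand, so $I = - \frac{6}{\left(a + 1\right)^{3}}$.

Setting $a = \frac{7}{6}$:
$$I = - \frac{1296}{2197}.$$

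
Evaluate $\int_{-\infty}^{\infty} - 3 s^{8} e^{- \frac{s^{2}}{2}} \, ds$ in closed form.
$- 315 \sqrt{2} \sqrt{\pi}$

Consider the simpler parametrised integral
$$J(a) = \int_{-\infty}^{\infty} - 3 e^{- a s^{2}} \, ds = - \frac{3 \sqrt{\pi}}{\sqrt{a}}.$$

Differentiating under the integral sign brings down a factor of $(-s^2)$:
$$\frac{dJ}{da} = \int_{-\infty}^{\infty} 3 s^{2} e^{- a s^{2}} \, ds = \frac{3 \sqrt{\pi}}{2 a^{\frac{3}{2}}}.$$

Repeating $4$ times in total — each differentiation brings down another $(-s^2)$ — gives
$$\frac{d^{4}J}{da^{4}} = \int_{-\infty}^{\infty} - 3 s^{8} e^{- a s^{2}} \, ds = - \frac{315 \sqrt{\pi}}{16 a^{\frac{9}{2}}},$$
and the integrand here is exactly the target integrand, so $I = - \frac{315 \sqrt{\pi}}{16 a^{\frac{9}{2}}}$.

Setting $a = \frac{1}{2}$:
$$I = - 315 \sqrt{2} \sqrt{\pi}.$$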